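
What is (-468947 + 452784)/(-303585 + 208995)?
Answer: 16163/94590 ≈ 0.17087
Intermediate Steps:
(-468947 + 452784)/(-303585 + 208995) = -16163/(-94590) = -16163*(-1/94590) = 16163/94590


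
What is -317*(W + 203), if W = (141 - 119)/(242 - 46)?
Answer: -6309885/98 ≈ -64387.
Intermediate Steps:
W = 11/98 (W = 22/196 = 22*(1/196) = 11/98 ≈ 0.11224)
-317*(W + 203) = -317*(11/98 + 203) = -317*19905/98 = -6309885/98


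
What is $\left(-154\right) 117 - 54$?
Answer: $-18072$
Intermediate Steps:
$\left(-154\right) 117 - 54 = -18018 - 54 = -18072$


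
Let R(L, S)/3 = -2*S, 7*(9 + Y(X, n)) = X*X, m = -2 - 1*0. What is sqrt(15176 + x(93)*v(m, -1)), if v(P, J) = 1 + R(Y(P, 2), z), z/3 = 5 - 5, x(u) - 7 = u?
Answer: 2*sqrt(3819) ≈ 123.60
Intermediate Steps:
x(u) = 7 + u
m = -2 (m = -2 + 0 = -2)
Y(X, n) = -9 + X**2/7 (Y(X, n) = -9 + (X*X)/7 = -9 + X**2/7)
z = 0 (z = 3*(5 - 5) = 3*0 = 0)
R(L, S) = -6*S (R(L, S) = 3*(-2*S) = -6*S)
v(P, J) = 1 (v(P, J) = 1 - 6*0 = 1 + 0 = 1)
sqrt(15176 + x(93)*v(m, -1)) = sqrt(15176 + (7 + 93)*1) = sqrt(15176 + 100*1) = sqrt(15176 + 100) = sqrt(15276) = 2*sqrt(3819)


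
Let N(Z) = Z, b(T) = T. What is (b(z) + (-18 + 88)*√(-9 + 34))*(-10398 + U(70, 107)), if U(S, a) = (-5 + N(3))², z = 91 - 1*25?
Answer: -4323904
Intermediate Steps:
z = 66 (z = 91 - 25 = 66)
U(S, a) = 4 (U(S, a) = (-5 + 3)² = (-2)² = 4)
(b(z) + (-18 + 88)*√(-9 + 34))*(-10398 + U(70, 107)) = (66 + (-18 + 88)*√(-9 + 34))*(-10398 + 4) = (66 + 70*√25)*(-10394) = (66 + 70*5)*(-10394) = (66 + 350)*(-10394) = 416*(-10394) = -4323904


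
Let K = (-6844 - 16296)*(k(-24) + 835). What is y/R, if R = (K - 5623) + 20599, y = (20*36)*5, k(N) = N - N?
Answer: -900/4826731 ≈ -0.00018646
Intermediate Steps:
k(N) = 0
K = -19321900 (K = (-6844 - 16296)*(0 + 835) = -23140*835 = -19321900)
y = 3600 (y = 720*5 = 3600)
R = -19306924 (R = (-19321900 - 5623) + 20599 = -19327523 + 20599 = -19306924)
y/R = 3600/(-19306924) = 3600*(-1/19306924) = -900/4826731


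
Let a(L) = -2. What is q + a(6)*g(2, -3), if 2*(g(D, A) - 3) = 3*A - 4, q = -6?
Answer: 1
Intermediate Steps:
g(D, A) = 1 + 3*A/2 (g(D, A) = 3 + (3*A - 4)/2 = 3 + (-4 + 3*A)/2 = 3 + (-2 + 3*A/2) = 1 + 3*A/2)
q + a(6)*g(2, -3) = -6 - 2*(1 + (3/2)*(-3)) = -6 - 2*(1 - 9/2) = -6 - 2*(-7/2) = -6 + 7 = 1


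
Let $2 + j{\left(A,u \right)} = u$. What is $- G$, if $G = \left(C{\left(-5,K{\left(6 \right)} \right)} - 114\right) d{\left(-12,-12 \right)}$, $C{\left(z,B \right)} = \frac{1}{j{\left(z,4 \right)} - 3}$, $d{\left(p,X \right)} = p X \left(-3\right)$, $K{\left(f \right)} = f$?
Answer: $-49680$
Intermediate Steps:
$j{\left(A,u \right)} = -2 + u$
$d{\left(p,X \right)} = - 3 X p$ ($d{\left(p,X \right)} = X p \left(-3\right) = - 3 X p$)
$C{\left(z,B \right)} = -1$ ($C{\left(z,B \right)} = \frac{1}{\left(-2 + 4\right) - 3} = \frac{1}{2 - 3} = \frac{1}{-1} = -1$)
$G = 49680$ ($G = \left(-1 - 114\right) \left(\left(-3\right) \left(-12\right) \left(-12\right)\right) = \left(-115\right) \left(-432\right) = 49680$)
$- G = \left(-1\right) 49680 = -49680$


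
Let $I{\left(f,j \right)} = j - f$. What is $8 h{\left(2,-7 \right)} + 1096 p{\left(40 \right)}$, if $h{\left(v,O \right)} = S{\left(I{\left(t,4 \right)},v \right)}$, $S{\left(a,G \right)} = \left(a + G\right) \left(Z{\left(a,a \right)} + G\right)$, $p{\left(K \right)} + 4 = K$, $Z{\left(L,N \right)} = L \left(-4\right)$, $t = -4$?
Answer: $37056$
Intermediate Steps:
$Z{\left(L,N \right)} = - 4 L$
$p{\left(K \right)} = -4 + K$
$S{\left(a,G \right)} = \left(G + a\right) \left(G - 4 a\right)$ ($S{\left(a,G \right)} = \left(a + G\right) \left(- 4 a + G\right) = \left(G + a\right) \left(G - 4 a\right)$)
$h{\left(v,O \right)} = -256 + v^{2} - 24 v$ ($h{\left(v,O \right)} = v^{2} - 4 \left(4 - -4\right)^{2} - 3 v \left(4 - -4\right) = v^{2} - 4 \left(4 + 4\right)^{2} - 3 v \left(4 + 4\right) = v^{2} - 4 \cdot 8^{2} - 3 v 8 = v^{2} - 256 - 24 v = -256 + v^{2} - 24 v$)
$8 h{\left(2,-7 \right)} + 1096 p{\left(40 \right)} = 8 \left(-256 + 2^{2} - 48\right) + 1096 \left(-4 + 40\right) = 8 \left(-256 + 4 - 48\right) + 1096 \cdot 36 = 8 \left(-300\right) + 39456 = -2400 + 39456 = 37056$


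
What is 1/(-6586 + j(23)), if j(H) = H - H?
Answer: -1/6586 ≈ -0.00015184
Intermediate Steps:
j(H) = 0
1/(-6586 + j(23)) = 1/(-6586 + 0) = 1/(-6586) = -1/6586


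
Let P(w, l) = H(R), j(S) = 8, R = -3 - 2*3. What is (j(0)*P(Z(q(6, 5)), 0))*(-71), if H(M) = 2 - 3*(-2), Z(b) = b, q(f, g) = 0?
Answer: -4544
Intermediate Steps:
R = -9 (R = -3 - 6 = -9)
H(M) = 8 (H(M) = 2 + 6 = 8)
P(w, l) = 8
(j(0)*P(Z(q(6, 5)), 0))*(-71) = (8*8)*(-71) = 64*(-71) = -4544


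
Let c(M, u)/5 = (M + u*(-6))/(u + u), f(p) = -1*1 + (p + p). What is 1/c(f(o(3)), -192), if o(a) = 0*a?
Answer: -384/5755 ≈ -0.066725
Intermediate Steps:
o(a) = 0
f(p) = -1 + 2*p
c(M, u) = 5*(M - 6*u)/(2*u) (c(M, u) = 5*((M + u*(-6))/(u + u)) = 5*((M - 6*u)/((2*u))) = 5*((M - 6*u)*(1/(2*u))) = 5*((M - 6*u)/(2*u)) = 5*(M - 6*u)/(2*u))
1/c(f(o(3)), -192) = 1/(-15 + (5/2)*(-1 + 2*0)/(-192)) = 1/(-15 + (5/2)*(-1 + 0)*(-1/192)) = 1/(-15 + (5/2)*(-1)*(-1/192)) = 1/(-15 + 5/384) = 1/(-5755/384) = -384/5755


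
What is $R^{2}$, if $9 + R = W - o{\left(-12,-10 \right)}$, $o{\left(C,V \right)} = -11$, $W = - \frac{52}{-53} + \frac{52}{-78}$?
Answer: $\frac{135424}{25281} \approx 5.3568$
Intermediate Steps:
$W = \frac{50}{159}$ ($W = \left(-52\right) \left(- \frac{1}{53}\right) + 52 \left(- \frac{1}{78}\right) = \frac{52}{53} - \frac{2}{3} = \frac{50}{159} \approx 0.31447$)
$R = \frac{368}{159}$ ($R = -9 + \left(\frac{50}{159} - -11\right) = -9 + \left(\frac{50}{159} + 11\right) = -9 + \frac{1799}{159} = \frac{368}{159} \approx 2.3145$)
$R^{2} = \left(\frac{368}{159}\right)^{2} = \frac{135424}{25281}$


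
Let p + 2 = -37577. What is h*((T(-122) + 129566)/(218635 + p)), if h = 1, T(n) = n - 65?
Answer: 129379/181056 ≈ 0.71458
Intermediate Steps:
p = -37579 (p = -2 - 37577 = -37579)
T(n) = -65 + n
h*((T(-122) + 129566)/(218635 + p)) = 1*(((-65 - 122) + 129566)/(218635 - 37579)) = 1*((-187 + 129566)/181056) = 1*(129379*(1/181056)) = 1*(129379/181056) = 129379/181056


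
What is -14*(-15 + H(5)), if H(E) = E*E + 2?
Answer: -168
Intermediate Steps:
H(E) = 2 + E² (H(E) = E² + 2 = 2 + E²)
-14*(-15 + H(5)) = -14*(-15 + (2 + 5²)) = -14*(-15 + (2 + 25)) = -14*(-15 + 27) = -14*12 = -168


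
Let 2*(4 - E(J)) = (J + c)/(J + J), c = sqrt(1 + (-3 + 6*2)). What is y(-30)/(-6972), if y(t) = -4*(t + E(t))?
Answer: -5/332 + sqrt(10)/209160 ≈ -0.015045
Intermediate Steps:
c = sqrt(10) (c = sqrt(1 + (-3 + 12)) = sqrt(1 + 9) = sqrt(10) ≈ 3.1623)
E(J) = 4 - (J + sqrt(10))/(4*J) (E(J) = 4 - (J + sqrt(10))/(2*(J + J)) = 4 - (J + sqrt(10))/(2*(2*J)) = 4 - (J + sqrt(10))*1/(2*J)/2 = 4 - (J + sqrt(10))/(4*J))
y(t) = -4*t - (-sqrt(10) + 15*t)/t (y(t) = -4*(t + (-sqrt(10) + 15*t)/(4*t)) = -4*t - (-sqrt(10) + 15*t)/t)
y(-30)/(-6972) = (-15 - 4*(-30) + sqrt(10)/(-30))/(-6972) = (-15 + 120 + sqrt(10)*(-1/30))*(-1/6972) = (-15 + 120 - sqrt(10)/30)*(-1/6972) = (105 - sqrt(10)/30)*(-1/6972) = -5/332 + sqrt(10)/209160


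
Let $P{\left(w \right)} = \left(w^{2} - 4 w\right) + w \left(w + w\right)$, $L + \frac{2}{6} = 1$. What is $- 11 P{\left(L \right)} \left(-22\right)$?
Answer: $- \frac{968}{3} \approx -322.67$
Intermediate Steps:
$L = \frac{2}{3}$ ($L = - \frac{1}{3} + 1 = \frac{2}{3} \approx 0.66667$)
$P{\left(w \right)} = - 4 w + 3 w^{2}$ ($P{\left(w \right)} = \left(w^{2} - 4 w\right) + w 2 w = \left(w^{2} - 4 w\right) + 2 w^{2} = - 4 w + 3 w^{2}$)
$- 11 P{\left(L \right)} \left(-22\right) = - 11 \frac{2 \left(-4 + 3 \cdot \frac{2}{3}\right)}{3} \left(-22\right) = - 11 \frac{2 \left(-4 + 2\right)}{3} \left(-22\right) = - 11 \cdot \frac{2}{3} \left(-2\right) \left(-22\right) = \left(-11\right) \left(- \frac{4}{3}\right) \left(-22\right) = \frac{44}{3} \left(-22\right) = - \frac{968}{3}$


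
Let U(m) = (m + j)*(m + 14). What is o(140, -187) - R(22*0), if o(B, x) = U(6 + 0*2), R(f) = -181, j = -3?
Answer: 241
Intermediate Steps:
U(m) = (-3 + m)*(14 + m) (U(m) = (m - 3)*(m + 14) = (-3 + m)*(14 + m))
o(B, x) = 60 (o(B, x) = -42 + (6 + 0*2)² + 11*(6 + 0*2) = -42 + (6 + 0)² + 11*(6 + 0) = -42 + 6² + 11*6 = -42 + 36 + 66 = 60)
o(140, -187) - R(22*0) = 60 - 1*(-181) = 60 + 181 = 241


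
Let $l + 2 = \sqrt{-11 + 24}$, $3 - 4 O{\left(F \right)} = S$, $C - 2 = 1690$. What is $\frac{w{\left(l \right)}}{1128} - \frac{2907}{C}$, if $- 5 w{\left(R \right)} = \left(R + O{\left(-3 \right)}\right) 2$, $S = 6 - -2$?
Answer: $- \frac{19367}{11280} - \frac{\sqrt{13}}{2820} \approx -1.7182$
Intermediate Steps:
$C = 1692$ ($C = 2 + 1690 = 1692$)
$S = 8$ ($S = 6 + 2 = 8$)
$O{\left(F \right)} = - \frac{5}{4}$ ($O{\left(F \right)} = \frac{3}{4} - 2 = - \frac{5}{4}$)
$l = -2 + \sqrt{13}$ ($l = -2 + \sqrt{-11 + 24} = -2 + \sqrt{13} \approx 1.6056$)
$w{\left(R \right)} = \frac{1}{2} - \frac{2 R}{5}$ ($w{\left(R \right)} = - \frac{\left(R - \frac{5}{4}\right) 2}{5} = - \frac{\left(- \frac{5}{4} + R\right) 2}{5} = - \frac{- \frac{5}{2} + 2 R}{5} = \frac{1}{2} - \frac{2 R}{5}$)
$\frac{w{\left(l \right)}}{1128} - \frac{2907}{C} = \frac{\frac{1}{2} - \frac{2 \left(-2 + \sqrt{13}\right)}{5}}{1128} - \frac{2907}{1692} = \left(\frac{1}{2} + \left(\frac{4}{5} - \frac{2 \sqrt{13}}{5}\right)\right) \frac{1}{1128} - \frac{323}{188} = \left(\frac{13}{10} - \frac{2 \sqrt{13}}{5}\right) \frac{1}{1128} - \frac{323}{188} = \left(\frac{13}{11280} - \frac{\sqrt{13}}{2820}\right) - \frac{323}{188} = - \frac{19367}{11280} - \frac{\sqrt{13}}{2820}$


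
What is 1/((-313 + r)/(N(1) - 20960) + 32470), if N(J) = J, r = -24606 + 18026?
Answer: 20959/680545623 ≈ 3.0797e-5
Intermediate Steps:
r = -6580
1/((-313 + r)/(N(1) - 20960) + 32470) = 1/((-313 - 6580)/(1 - 20960) + 32470) = 1/(-6893/(-20959) + 32470) = 1/(-6893*(-1/20959) + 32470) = 1/(6893/20959 + 32470) = 1/(680545623/20959) = 20959/680545623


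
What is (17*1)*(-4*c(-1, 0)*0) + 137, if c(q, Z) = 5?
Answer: 137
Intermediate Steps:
(17*1)*(-4*c(-1, 0)*0) + 137 = (17*1)*(-4*5*0) + 137 = 17*(-20*0) + 137 = 17*0 + 137 = 0 + 137 = 137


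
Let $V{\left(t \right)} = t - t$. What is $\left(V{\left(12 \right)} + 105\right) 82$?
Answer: $8610$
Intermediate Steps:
$V{\left(t \right)} = 0$
$\left(V{\left(12 \right)} + 105\right) 82 = \left(0 + 105\right) 82 = 105 \cdot 82 = 8610$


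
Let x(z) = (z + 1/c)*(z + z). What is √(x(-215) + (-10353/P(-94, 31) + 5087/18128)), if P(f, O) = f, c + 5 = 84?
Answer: √26207734038110555051/16827316 ≈ 304.23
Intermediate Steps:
c = 79 (c = -5 + 84 = 79)
x(z) = 2*z*(1/79 + z) (x(z) = (z + 1/79)*(z + z) = (z + 1/79)*(2*z) = (1/79 + z)*(2*z) = 2*z*(1/79 + z))
√(x(-215) + (-10353/P(-94, 31) + 5087/18128)) = √((2/79)*(-215)*(1 + 79*(-215)) + (-10353/(-94) + 5087/18128)) = √((2/79)*(-215)*(1 - 16985) + (-10353*(-1/94) + 5087*(1/18128))) = √((2/79)*(-215)*(-16984) + (10353/94 + 5087/18128)) = √(7303120/79 + 94078681/852016) = √(6229807305719/67309264) = √26207734038110555051/16827316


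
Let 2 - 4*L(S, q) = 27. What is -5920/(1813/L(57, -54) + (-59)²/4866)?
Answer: 720168000/35201207 ≈ 20.459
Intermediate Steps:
L(S, q) = -25/4 (L(S, q) = ½ - ¼*27 = ½ - 27/4 = -25/4)
-5920/(1813/L(57, -54) + (-59)²/4866) = -5920/(1813/(-25/4) + (-59)²/4866) = -5920/(1813*(-4/25) + 3481*(1/4866)) = -5920/(-7252/25 + 3481/4866) = -5920/(-35201207/121650) = -5920*(-121650/35201207) = 720168000/35201207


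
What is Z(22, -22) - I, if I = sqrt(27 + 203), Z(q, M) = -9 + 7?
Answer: -2 - sqrt(230) ≈ -17.166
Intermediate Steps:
Z(q, M) = -2
I = sqrt(230) ≈ 15.166
Z(22, -22) - I = -2 - sqrt(230)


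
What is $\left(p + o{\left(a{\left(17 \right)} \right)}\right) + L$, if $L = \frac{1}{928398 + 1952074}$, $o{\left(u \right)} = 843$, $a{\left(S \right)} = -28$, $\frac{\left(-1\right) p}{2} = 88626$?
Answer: $- \frac{508141185047}{2880472} \approx -1.7641 \cdot 10^{5}$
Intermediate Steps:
$p = -177252$ ($p = \left(-2\right) 88626 = -177252$)
$L = \frac{1}{2880472} \approx 3.4717 \cdot 10^{-7}$
$\left(p + o{\left(a{\left(17 \right)} \right)}\right) + L = \left(-177252 + 843\right) + \frac{1}{2880472} = -176409 + \frac{1}{2880472} = - \frac{508141185047}{2880472}$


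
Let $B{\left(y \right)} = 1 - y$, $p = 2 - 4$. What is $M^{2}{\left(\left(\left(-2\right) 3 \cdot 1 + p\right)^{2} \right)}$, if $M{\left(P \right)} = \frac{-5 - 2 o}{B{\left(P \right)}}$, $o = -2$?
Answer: $\frac{1}{3969} \approx 0.00025195$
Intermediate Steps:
$p = -2$ ($p = 2 - 4 = -2$)
$M{\left(P \right)} = - \frac{1}{1 - P}$ ($M{\left(P \right)} = \frac{-5 - -4}{1 - P} = \frac{-5 + 4}{1 - P} = - \frac{1}{1 - P}$)
$M^{2}{\left(\left(\left(-2\right) 3 \cdot 1 + p\right)^{2} \right)} = \left(\frac{1}{-1 + \left(\left(-2\right) 3 \cdot 1 - 2\right)^{2}}\right)^{2} = \left(\frac{1}{-1 + \left(\left(-6\right) 1 - 2\right)^{2}}\right)^{2} = \left(\frac{1}{-1 + \left(-6 - 2\right)^{2}}\right)^{2} = \left(\frac{1}{-1 + \left(-8\right)^{2}}\right)^{2} = \left(\frac{1}{-1 + 64}\right)^{2} = \left(\frac{1}{63}\right)^{2} = \frac{1}{3969}$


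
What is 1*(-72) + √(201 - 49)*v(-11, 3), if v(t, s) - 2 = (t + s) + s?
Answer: -72 - 6*√38 ≈ -108.99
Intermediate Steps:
v(t, s) = 2 + t + 2*s (v(t, s) = 2 + ((t + s) + s) = 2 + ((s + t) + s) = 2 + (t + 2*s) = 2 + t + 2*s)
1*(-72) + √(201 - 49)*v(-11, 3) = 1*(-72) + √(201 - 49)*(2 - 11 + 2*3) = -72 + √152*(2 - 11 + 6) = -72 + (2*√38)*(-3) = -72 - 6*√38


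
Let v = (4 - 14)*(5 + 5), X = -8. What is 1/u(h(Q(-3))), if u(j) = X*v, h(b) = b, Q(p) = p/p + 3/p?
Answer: 1/800 ≈ 0.0012500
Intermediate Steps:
v = -100 (v = -10*10 = -100)
Q(p) = 1 + 3/p
u(j) = 800 (u(j) = -8*(-100) = 800)
1/u(h(Q(-3))) = 1/800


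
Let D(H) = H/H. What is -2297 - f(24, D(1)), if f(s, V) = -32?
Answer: -2265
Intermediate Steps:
D(H) = 1
-2297 - f(24, D(1)) = -2297 - 1*(-32) = -2297 + 32 = -2265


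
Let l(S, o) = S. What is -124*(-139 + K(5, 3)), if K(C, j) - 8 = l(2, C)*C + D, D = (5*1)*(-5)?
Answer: 18104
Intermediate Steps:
D = -25 (D = 5*(-5) = -25)
K(C, j) = -17 + 2*C (K(C, j) = 8 + (2*C - 25) = 8 + (-25 + 2*C) = -17 + 2*C)
-124*(-139 + K(5, 3)) = -124*(-139 + (-17 + 2*5)) = -124*(-139 + (-17 + 10)) = -124*(-139 - 7) = -124*(-146) = 18104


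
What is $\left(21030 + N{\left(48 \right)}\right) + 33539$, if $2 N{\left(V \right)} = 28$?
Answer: $54583$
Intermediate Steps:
$N{\left(V \right)} = 14$ ($N{\left(V \right)} = \frac{1}{2} \cdot 28 = 14$)
$\left(21030 + N{\left(48 \right)}\right) + 33539 = \left(21030 + 14\right) + 33539 = 21044 + 33539 = 54583$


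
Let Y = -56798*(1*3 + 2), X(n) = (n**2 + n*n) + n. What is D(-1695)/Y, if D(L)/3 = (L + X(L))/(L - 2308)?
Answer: 246114/16240171 ≈ 0.015155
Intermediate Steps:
X(n) = n + 2*n**2 (X(n) = (n**2 + n**2) + n = 2*n**2 + n = n + 2*n**2)
D(L) = 3*(L + L*(1 + 2*L))/(-2308 + L) (D(L) = 3*((L + L*(1 + 2*L))/(L - 2308)) = 3*((L + L*(1 + 2*L))/(-2308 + L)) = 3*(L + L*(1 + 2*L))/(-2308 + L))
Y = -283990 (Y = -56798*(3 + 2) = -56798*5 = -283990)
D(-1695)/Y = (6*(-1695)*(1 - 1695)/(-2308 - 1695))/(-283990) = (6*(-1695)*(-1694)/(-4003))*(-1/283990) = (6*(-1695)*(-1/4003)*(-1694))*(-1/283990) = -17227980/4003*(-1/283990) = 246114/16240171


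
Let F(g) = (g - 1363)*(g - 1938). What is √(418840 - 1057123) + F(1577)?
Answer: -77254 + I*√638283 ≈ -77254.0 + 798.93*I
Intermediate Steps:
F(g) = (-1938 + g)*(-1363 + g) (F(g) = (-1363 + g)*(-1938 + g) = (-1938 + g)*(-1363 + g))
√(418840 - 1057123) + F(1577) = √(418840 - 1057123) + (2641494 + 1577² - 3301*1577) = √(-638283) + (2641494 + 2486929 - 5205677) = I*√638283 - 77254 = -77254 + I*√638283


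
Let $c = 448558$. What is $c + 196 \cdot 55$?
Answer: $459338$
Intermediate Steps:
$c + 196 \cdot 55 = 448558 + 196 \cdot 55 = 448558 + 10780 = 459338$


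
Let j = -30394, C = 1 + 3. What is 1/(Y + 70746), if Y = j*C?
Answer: -1/50830 ≈ -1.9673e-5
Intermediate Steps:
C = 4
Y = -121576 (Y = -30394*4 = -121576)
1/(Y + 70746) = 1/(-121576 + 70746) = 1/(-50830) = -1/50830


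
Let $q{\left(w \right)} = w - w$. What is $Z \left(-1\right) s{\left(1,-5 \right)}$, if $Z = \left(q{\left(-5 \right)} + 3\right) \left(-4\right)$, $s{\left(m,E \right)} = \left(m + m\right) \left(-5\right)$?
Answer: $-120$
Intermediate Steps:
$s{\left(m,E \right)} = - 10 m$ ($s{\left(m,E \right)} = 2 m \left(-5\right) = - 10 m$)
$q{\left(w \right)} = 0$
$Z = -12$ ($Z = \left(0 + 3\right) \left(-4\right) = 3 \left(-4\right) = -12$)
$Z \left(-1\right) s{\left(1,-5 \right)} = \left(-12\right) \left(-1\right) \left(\left(-10\right) 1\right) = 12 \left(-10\right) = -120$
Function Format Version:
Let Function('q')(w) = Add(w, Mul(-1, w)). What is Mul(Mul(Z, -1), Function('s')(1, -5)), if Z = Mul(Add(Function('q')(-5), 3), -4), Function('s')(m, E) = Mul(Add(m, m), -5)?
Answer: -120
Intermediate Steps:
Function('s')(m, E) = Mul(-10, m) (Function('s')(m, E) = Mul(Mul(2, m), -5) = Mul(-10, m))
Function('q')(w) = 0
Z = -12 (Z = Mul(Add(0, 3), -4) = Mul(3, -4) = -12)
Mul(Mul(Z, -1), Function('s')(1, -5)) = Mul(Mul(-12, -1), Mul(-10, 1)) = Mul(12, -10) = -120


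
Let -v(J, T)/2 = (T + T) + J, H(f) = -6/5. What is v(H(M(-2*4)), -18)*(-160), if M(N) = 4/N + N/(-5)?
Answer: -11904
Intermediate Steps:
M(N) = 4/N - N/5 (M(N) = 4/N + N*(-1/5) = 4/N - N/5)
H(f) = -6/5 (H(f) = -6*1/5 = -6/5)
v(J, T) = -4*T - 2*J (v(J, T) = -2*((T + T) + J) = -2*(2*T + J) = -2*(J + 2*T) = -4*T - 2*J)
v(H(M(-2*4)), -18)*(-160) = (-4*(-18) - 2*(-6/5))*(-160) = (72 + 12/5)*(-160) = (372/5)*(-160) = -11904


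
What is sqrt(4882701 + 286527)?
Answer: 2*sqrt(1292307) ≈ 2273.6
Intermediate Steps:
sqrt(4882701 + 286527) = sqrt(5169228) = 2*sqrt(1292307)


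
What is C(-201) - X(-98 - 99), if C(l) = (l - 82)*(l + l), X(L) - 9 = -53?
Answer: 113810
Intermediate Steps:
X(L) = -44 (X(L) = 9 - 53 = -44)
C(l) = 2*l*(-82 + l) (C(l) = (-82 + l)*(2*l) = 2*l*(-82 + l))
C(-201) - X(-98 - 99) = 2*(-201)*(-82 - 201) - 1*(-44) = 2*(-201)*(-283) + 44 = 113766 + 44 = 113810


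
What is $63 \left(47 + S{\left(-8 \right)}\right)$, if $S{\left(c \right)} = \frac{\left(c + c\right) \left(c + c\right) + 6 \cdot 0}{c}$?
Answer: $945$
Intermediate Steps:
$S{\left(c \right)} = 4 c$ ($S{\left(c \right)} = \frac{2 c 2 c + 0}{c} = \frac{4 c^{2} + 0}{c} = \frac{4 c^{2}}{c} = 4 c$)
$63 \left(47 + S{\left(-8 \right)}\right) = 63 \left(47 + 4 \left(-8\right)\right) = 63 \left(47 - 32\right) = 63 \cdot 15 = 945$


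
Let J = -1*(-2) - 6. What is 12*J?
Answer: -48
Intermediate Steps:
J = -4 (J = 2 - 6 = -4)
12*J = 12*(-4) = -48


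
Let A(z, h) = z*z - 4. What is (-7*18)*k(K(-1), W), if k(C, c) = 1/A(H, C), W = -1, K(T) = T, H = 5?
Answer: -6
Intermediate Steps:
A(z, h) = -4 + z² (A(z, h) = z² - 4 = -4 + z²)
k(C, c) = 1/21 (k(C, c) = 1/(-4 + 5²) = 1/(-4 + 25) = 1/21)
(-7*18)*k(K(-1), W) = -7*18*(1/21) = -126*1/21 = -6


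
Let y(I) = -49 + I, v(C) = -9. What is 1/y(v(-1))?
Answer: -1/58 ≈ -0.017241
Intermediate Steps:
1/y(v(-1)) = 1/(-49 - 9) = 1/(-58) = -1/58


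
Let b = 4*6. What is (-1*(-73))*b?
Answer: 1752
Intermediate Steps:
b = 24
(-1*(-73))*b = -1*(-73)*24 = 73*24 = 1752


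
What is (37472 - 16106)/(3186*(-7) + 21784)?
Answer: -10683/259 ≈ -41.247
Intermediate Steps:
(37472 - 16106)/(3186*(-7) + 21784) = 21366/(-22302 + 21784) = 21366/(-518) = 21366*(-1/518) = -10683/259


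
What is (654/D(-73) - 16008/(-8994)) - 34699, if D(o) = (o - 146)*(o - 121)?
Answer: -368290669382/10614419 ≈ -34697.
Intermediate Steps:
D(o) = (-146 + o)*(-121 + o)
(654/D(-73) - 16008/(-8994)) - 34699 = (654/(17666 + (-73)**2 - 267*(-73)) - 16008/(-8994)) - 34699 = (654/(17666 + 5329 + 19491) - 16008*(-1/8994)) - 34699 = (654/42486 + 2668/1499) - 34699 = (654*(1/42486) + 2668/1499) - 34699 = (109/7081 + 2668/1499) - 34699 = 19055499/10614419 - 34699 = -368290669382/10614419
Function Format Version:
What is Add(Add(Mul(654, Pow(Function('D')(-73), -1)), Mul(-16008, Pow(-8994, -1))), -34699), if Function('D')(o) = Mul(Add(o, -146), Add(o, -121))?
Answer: Rational(-368290669382, 10614419) ≈ -34697.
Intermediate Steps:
Function('D')(o) = Mul(Add(-146, o), Add(-121, o))
Add(Add(Mul(654, Pow(Function('D')(-73), -1)), Mul(-16008, Pow(-8994, -1))), -34699) = Add(Add(Mul(654, Pow(Add(17666, Pow(-73, 2), Mul(-267, -73)), -1)), Mul(-16008, Pow(-8994, -1))), -34699) = Add(Add(Mul(654, Pow(Add(17666, 5329, 19491), -1)), Mul(-16008, Rational(-1, 8994))), -34699) = Add(Add(Mul(654, Pow(42486, -1)), Rational(2668, 1499)), -34699) = Add(Add(Mul(654, Rational(1, 42486)), Rational(2668, 1499)), -34699) = Add(Add(Rational(109, 7081), Rational(2668, 1499)), -34699) = Add(Rational(19055499, 10614419), -34699) = Rational(-368290669382, 10614419)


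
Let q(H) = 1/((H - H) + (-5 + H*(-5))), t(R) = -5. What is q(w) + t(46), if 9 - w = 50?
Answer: -999/200 ≈ -4.9950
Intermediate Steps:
w = -41 (w = 9 - 1*50 = 9 - 50 = -41)
q(H) = 1/(-5 - 5*H) (q(H) = 1/(0 + (-5 - 5*H)) = 1/(-5 - 5*H))
q(w) + t(46) = -1/(5 + 5*(-41)) - 5 = -1/(5 - 205) - 5 = -1/(-200) - 5 = -1*(-1/200) - 5 = 1/200 - 5 = -999/200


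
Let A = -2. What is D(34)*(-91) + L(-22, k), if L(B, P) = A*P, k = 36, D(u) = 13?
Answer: -1255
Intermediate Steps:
L(B, P) = -2*P
D(34)*(-91) + L(-22, k) = 13*(-91) - 2*36 = -1183 - 72 = -1255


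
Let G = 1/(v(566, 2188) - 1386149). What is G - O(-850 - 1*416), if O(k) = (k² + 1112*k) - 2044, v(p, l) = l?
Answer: -266993756121/1383961 ≈ -1.9292e+5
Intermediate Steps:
O(k) = -2044 + k² + 1112*k
G = -1/1383961 (G = 1/(2188 - 1386149) = 1/(-1383961) = -1/1383961 ≈ -7.2256e-7)
G - O(-850 - 1*416) = -1/1383961 - (-2044 + (-850 - 1*416)² + 1112*(-850 - 1*416)) = -1/1383961 - (-2044 + (-850 - 416)² + 1112*(-850 - 416)) = -1/1383961 - (-2044 + (-1266)² + 1112*(-1266)) = -1/1383961 - (-2044 + 1602756 - 1407792) = -1/1383961 - 1*192920 = -1/1383961 - 192920 = -266993756121/1383961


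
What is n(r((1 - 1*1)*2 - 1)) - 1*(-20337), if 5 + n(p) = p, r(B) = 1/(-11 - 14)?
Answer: 508299/25 ≈ 20332.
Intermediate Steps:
r(B) = -1/25 (r(B) = 1/(-25) = -1/25)
n(p) = -5 + p
n(r((1 - 1*1)*2 - 1)) - 1*(-20337) = (-5 - 1/25) - 1*(-20337) = -126/25 + 20337 = 508299/25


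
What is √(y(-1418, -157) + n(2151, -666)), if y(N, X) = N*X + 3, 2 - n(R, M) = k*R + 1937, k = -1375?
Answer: √3178319 ≈ 1782.8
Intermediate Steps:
n(R, M) = -1935 + 1375*R (n(R, M) = 2 - (-1375*R + 1937) = 2 - (1937 - 1375*R) = 2 + (-1937 + 1375*R) = -1935 + 1375*R)
y(N, X) = 3 + N*X
√(y(-1418, -157) + n(2151, -666)) = √((3 - 1418*(-157)) + (-1935 + 1375*2151)) = √((3 + 222626) + (-1935 + 2957625)) = √(222629 + 2955690) = √3178319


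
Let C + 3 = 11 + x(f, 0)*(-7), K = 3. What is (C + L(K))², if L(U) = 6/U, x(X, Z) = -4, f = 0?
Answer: 1444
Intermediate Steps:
C = 36 (C = -3 + (11 - 4*(-7)) = -3 + (11 + 28) = -3 + 39 = 36)
(C + L(K))² = (36 + 6/3)² = (36 + 6*(⅓))² = (36 + 2)² = 38² = 1444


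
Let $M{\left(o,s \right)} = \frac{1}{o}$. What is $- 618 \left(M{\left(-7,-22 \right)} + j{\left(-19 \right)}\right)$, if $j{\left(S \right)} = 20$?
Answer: $- \frac{85902}{7} \approx -12272.0$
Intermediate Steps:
$- 618 \left(M{\left(-7,-22 \right)} + j{\left(-19 \right)}\right) = - 618 \left(\frac{1}{-7} + 20\right) = - 618 \left(- \frac{1}{7} + 20\right) = \left(-618\right) \frac{139}{7} = - \frac{85902}{7}$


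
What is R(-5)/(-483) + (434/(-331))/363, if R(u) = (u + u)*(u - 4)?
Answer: -3674464/19344633 ≈ -0.18995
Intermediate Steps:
R(u) = 2*u*(-4 + u) (R(u) = (2*u)*(-4 + u) = 2*u*(-4 + u))
R(-5)/(-483) + (434/(-331))/363 = (2*(-5)*(-4 - 5))/(-483) + (434/(-331))/363 = (2*(-5)*(-9))*(-1/483) + (434*(-1/331))*(1/363) = 90*(-1/483) - 434/331*1/363 = -30/161 - 434/120153 = -3674464/19344633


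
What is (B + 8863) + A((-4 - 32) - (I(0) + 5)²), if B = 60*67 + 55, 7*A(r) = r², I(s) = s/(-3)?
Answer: 94287/7 ≈ 13470.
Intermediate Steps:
I(s) = -s/3 (I(s) = s*(-⅓) = -s/3)
A(r) = r²/7
B = 4075 (B = 4020 + 55 = 4075)
(B + 8863) + A((-4 - 32) - (I(0) + 5)²) = (4075 + 8863) + ((-4 - 32) - (-⅓*0 + 5)²)²/7 = 12938 + (-36 - (0 + 5)²)²/7 = 12938 + (-36 - 1*5²)²/7 = 12938 + (-36 - 1*25)²/7 = 12938 + (-36 - 25)²/7 = 12938 + (⅐)*(-61)² = 12938 + (⅐)*3721 = 12938 + 3721/7 = 94287/7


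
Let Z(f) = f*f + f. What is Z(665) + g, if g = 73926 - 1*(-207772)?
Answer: 724588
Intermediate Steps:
Z(f) = f + f² (Z(f) = f² + f = f + f²)
g = 281698 (g = 73926 + 207772 = 281698)
Z(665) + g = 665*(1 + 665) + 281698 = 665*666 + 281698 = 442890 + 281698 = 724588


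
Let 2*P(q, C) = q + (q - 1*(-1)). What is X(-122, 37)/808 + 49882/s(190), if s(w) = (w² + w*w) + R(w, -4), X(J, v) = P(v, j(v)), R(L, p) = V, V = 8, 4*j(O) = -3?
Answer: 5376557/7293008 ≈ 0.73722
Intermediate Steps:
j(O) = -¾ (j(O) = (¼)*(-3) = -¾)
R(L, p) = 8
P(q, C) = ½ + q (P(q, C) = (q + (q - 1*(-1)))/2 = (q + (q + 1))/2 = (q + (1 + q))/2 = (1 + 2*q)/2 = ½ + q)
X(J, v) = ½ + v
s(w) = 8 + 2*w² (s(w) = (w² + w*w) + 8 = (w² + w²) + 8 = 2*w² + 8 = 8 + 2*w²)
X(-122, 37)/808 + 49882/s(190) = (½ + 37)/808 + 49882/(8 + 2*190²) = (75/2)*(1/808) + 49882/(8 + 2*36100) = 75/1616 + 49882/(8 + 72200) = 75/1616 + 49882/72208 = 75/1616 + 49882*(1/72208) = 75/1616 + 24941/36104 = 5376557/7293008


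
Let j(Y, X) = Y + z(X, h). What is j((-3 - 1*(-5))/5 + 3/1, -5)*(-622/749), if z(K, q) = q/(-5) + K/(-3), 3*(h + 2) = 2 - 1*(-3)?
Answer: -6842/1605 ≈ -4.2629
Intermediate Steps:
h = -1/3 (h = -2 + (2 - 1*(-3))/3 = -2 + (2 + 3)/3 = -2 + (1/3)*5 = -2 + 5/3 = -1/3 ≈ -0.33333)
z(K, q) = -K/3 - q/5 (z(K, q) = q*(-1/5) + K*(-1/3) = -q/5 - K/3 = -K/3 - q/5)
j(Y, X) = 1/15 + Y - X/3 (j(Y, X) = Y + (-X/3 - 1/5*(-1/3)) = Y + (-X/3 + 1/15) = Y + (1/15 - X/3) = 1/15 + Y - X/3)
j((-3 - 1*(-5))/5 + 3/1, -5)*(-622/749) = (1/15 + ((-3 - 1*(-5))/5 + 3/1) - 1/3*(-5))*(-622/749) = (1/15 + ((-3 + 5)*(1/5) + 3*1) + 5/3)*(-622*1/749) = (1/15 + (2*(1/5) + 3) + 5/3)*(-622/749) = (1/15 + (2/5 + 3) + 5/3)*(-622/749) = (1/15 + 17/5 + 5/3)*(-622/749) = (77/15)*(-622/749) = -6842/1605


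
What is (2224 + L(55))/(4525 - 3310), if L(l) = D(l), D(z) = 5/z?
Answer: 1631/891 ≈ 1.8305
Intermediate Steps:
L(l) = 5/l
(2224 + L(55))/(4525 - 3310) = (2224 + 5/55)/(4525 - 3310) = (2224 + 5*(1/55))/1215 = (2224 + 1/11)*(1/1215) = (24465/11)*(1/1215) = 1631/891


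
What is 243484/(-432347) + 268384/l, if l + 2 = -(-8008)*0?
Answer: -58017752108/432347 ≈ -1.3419e+5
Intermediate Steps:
l = -2 (l = -2 - (-8008)*0 = -2 - 1001*0 = -2 + 0 = -2)
243484/(-432347) + 268384/l = 243484/(-432347) + 268384/(-2) = 243484*(-1/432347) + 268384*(-1/2) = -243484/432347 - 134192 = -58017752108/432347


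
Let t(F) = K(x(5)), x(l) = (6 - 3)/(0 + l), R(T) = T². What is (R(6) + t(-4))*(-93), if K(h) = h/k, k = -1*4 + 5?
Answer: -17019/5 ≈ -3403.8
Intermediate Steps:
k = 1 (k = -4 + 5 = 1)
x(l) = 3/l
K(h) = h (K(h) = h/1 = h*1 = h)
t(F) = ⅗ (t(F) = 3/5 = 3*(⅕) = ⅗)
(R(6) + t(-4))*(-93) = (6² + ⅗)*(-93) = (36 + ⅗)*(-93) = (183/5)*(-93) = -17019/5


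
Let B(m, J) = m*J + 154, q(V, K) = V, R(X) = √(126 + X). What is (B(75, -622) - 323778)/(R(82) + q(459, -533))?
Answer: -169955766/210473 + 1481096*√13/210473 ≈ -782.12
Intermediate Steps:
B(m, J) = 154 + J*m (B(m, J) = J*m + 154 = 154 + J*m)
(B(75, -622) - 323778)/(R(82) + q(459, -533)) = ((154 - 622*75) - 323778)/(√(126 + 82) + 459) = ((154 - 46650) - 323778)/(√208 + 459) = (-46496 - 323778)/(4*√13 + 459) = -370274/(459 + 4*√13)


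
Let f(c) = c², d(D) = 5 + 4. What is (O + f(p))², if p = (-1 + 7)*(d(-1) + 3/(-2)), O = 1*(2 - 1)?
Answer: 4104676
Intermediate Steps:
O = 1 (O = 1*1 = 1)
d(D) = 9
p = 45 (p = (-1 + 7)*(9 + 3/(-2)) = 6*(9 + 3*(-½)) = 6*(9 - 3/2) = 6*(15/2) = 45)
(O + f(p))² = (1 + 45²)² = (1 + 2025)² = 2026² = 4104676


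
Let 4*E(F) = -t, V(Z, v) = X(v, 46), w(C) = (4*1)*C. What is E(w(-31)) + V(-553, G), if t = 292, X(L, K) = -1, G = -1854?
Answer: -74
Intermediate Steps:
w(C) = 4*C
V(Z, v) = -1
E(F) = -73 (E(F) = (-1*292)/4 = (¼)*(-292) = -73)
E(w(-31)) + V(-553, G) = -73 - 1 = -74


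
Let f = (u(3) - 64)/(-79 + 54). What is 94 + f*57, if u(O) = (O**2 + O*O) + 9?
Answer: 4459/25 ≈ 178.36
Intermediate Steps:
u(O) = 9 + 2*O**2 (u(O) = (O**2 + O**2) + 9 = 2*O**2 + 9 = 9 + 2*O**2)
f = 37/25 (f = ((9 + 2*3**2) - 64)/(-79 + 54) = ((9 + 2*9) - 64)/(-25) = ((9 + 18) - 64)*(-1/25) = (27 - 64)*(-1/25) = -37*(-1/25) = 37/25 ≈ 1.4800)
94 + f*57 = 94 + (37/25)*57 = 94 + 2109/25 = 4459/25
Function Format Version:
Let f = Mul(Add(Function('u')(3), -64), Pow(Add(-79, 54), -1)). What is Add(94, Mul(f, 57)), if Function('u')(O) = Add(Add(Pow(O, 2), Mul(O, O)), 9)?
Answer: Rational(4459, 25) ≈ 178.36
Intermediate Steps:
Function('u')(O) = Add(9, Mul(2, Pow(O, 2))) (Function('u')(O) = Add(Add(Pow(O, 2), Pow(O, 2)), 9) = Add(Mul(2, Pow(O, 2)), 9) = Add(9, Mul(2, Pow(O, 2))))
f = Rational(37, 25) (f = Mul(Add(Add(9, Mul(2, Pow(3, 2))), -64), Pow(Add(-79, 54), -1)) = Mul(Add(Add(9, Mul(2, 9)), -64), Pow(-25, -1)) = Mul(Add(Add(9, 18), -64), Rational(-1, 25)) = Mul(Add(27, -64), Rational(-1, 25)) = Mul(-37, Rational(-1, 25)) = Rational(37, 25) ≈ 1.4800)
Add(94, Mul(f, 57)) = Add(94, Mul(Rational(37, 25), 57)) = Add(94, Rational(2109, 25)) = Rational(4459, 25)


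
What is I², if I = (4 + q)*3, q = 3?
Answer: 441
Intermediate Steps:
I = 21 (I = (4 + 3)*3 = 7*3 = 21)
I² = 21² = 441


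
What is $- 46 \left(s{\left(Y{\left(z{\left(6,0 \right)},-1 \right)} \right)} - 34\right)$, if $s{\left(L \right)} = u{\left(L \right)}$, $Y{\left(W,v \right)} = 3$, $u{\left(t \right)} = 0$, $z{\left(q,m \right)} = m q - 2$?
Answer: $1564$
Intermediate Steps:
$z{\left(q,m \right)} = -2 + m q$
$s{\left(L \right)} = 0$
$- 46 \left(s{\left(Y{\left(z{\left(6,0 \right)},-1 \right)} \right)} - 34\right) = - 46 \left(0 - 34\right) = \left(-46\right) \left(-34\right) = 1564$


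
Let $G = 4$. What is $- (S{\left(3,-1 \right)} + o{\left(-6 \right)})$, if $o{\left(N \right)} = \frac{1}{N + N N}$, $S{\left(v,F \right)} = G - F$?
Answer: $- \frac{151}{30} \approx -5.0333$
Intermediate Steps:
$S{\left(v,F \right)} = 4 - F$
$o{\left(N \right)} = \frac{1}{N + N^{2}}$
$- (S{\left(3,-1 \right)} + o{\left(-6 \right)}) = - (\left(4 - -1\right) + \frac{1}{\left(-6\right) \left(1 - 6\right)}) = - (\left(4 + 1\right) - \frac{1}{6 \left(-5\right)}) = - (5 - - \frac{1}{30}) = - (5 + \frac{1}{30}) = \left(-1\right) \frac{151}{30} = - \frac{151}{30}$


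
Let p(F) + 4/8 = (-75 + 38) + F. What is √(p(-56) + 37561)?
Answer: √149870/2 ≈ 193.57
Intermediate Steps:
p(F) = -75/2 + F (p(F) = -½ + ((-75 + 38) + F) = -½ + (-37 + F) = -75/2 + F)
√(p(-56) + 37561) = √((-75/2 - 56) + 37561) = √(-187/2 + 37561) = √(74935/2) = √149870/2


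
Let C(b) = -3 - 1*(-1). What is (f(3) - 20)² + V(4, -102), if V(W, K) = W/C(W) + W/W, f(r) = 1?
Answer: 360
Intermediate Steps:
C(b) = -2 (C(b) = -3 + 1 = -2)
V(W, K) = 1 - W/2 (V(W, K) = W/(-2) + W/W = W*(-½) + 1 = -W/2 + 1 = 1 - W/2)
(f(3) - 20)² + V(4, -102) = (1 - 20)² + (1 - ½*4) = (-19)² + (1 - 2) = 361 - 1 = 360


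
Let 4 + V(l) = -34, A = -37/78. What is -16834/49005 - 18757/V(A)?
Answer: 918547093/1862190 ≈ 493.26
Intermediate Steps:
A = -37/78 (A = -37*1/78 = -37/78 ≈ -0.47436)
V(l) = -38 (V(l) = -4 - 34 = -38)
-16834/49005 - 18757/V(A) = -16834/49005 - 18757/(-38) = -16834*1/49005 - 18757*(-1/38) = -16834/49005 + 18757/38 = 918547093/1862190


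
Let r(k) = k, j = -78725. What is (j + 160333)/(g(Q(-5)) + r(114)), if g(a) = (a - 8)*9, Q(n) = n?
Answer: -81608/3 ≈ -27203.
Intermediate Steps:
g(a) = -72 + 9*a (g(a) = (-8 + a)*9 = -72 + 9*a)
(j + 160333)/(g(Q(-5)) + r(114)) = (-78725 + 160333)/((-72 + 9*(-5)) + 114) = 81608/((-72 - 45) + 114) = 81608/(-117 + 114) = 81608/(-3) = 81608*(-⅓) = -81608/3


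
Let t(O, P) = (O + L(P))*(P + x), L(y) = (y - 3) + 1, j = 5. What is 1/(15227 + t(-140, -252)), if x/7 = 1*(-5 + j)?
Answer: 1/114515 ≈ 8.7325e-6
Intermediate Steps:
L(y) = -2 + y (L(y) = (-3 + y) + 1 = -2 + y)
x = 0 (x = 7*(1*(-5 + 5)) = 7*(1*0) = 7*0 = 0)
t(O, P) = P*(-2 + O + P) (t(O, P) = (O + (-2 + P))*(P + 0) = (-2 + O + P)*P = P*(-2 + O + P))
1/(15227 + t(-140, -252)) = 1/(15227 - 252*(-2 - 140 - 252)) = 1/(15227 - 252*(-394)) = 1/(15227 + 99288) = 1/114515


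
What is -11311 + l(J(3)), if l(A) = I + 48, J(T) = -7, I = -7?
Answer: -11270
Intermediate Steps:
l(A) = 41 (l(A) = -7 + 48 = 41)
-11311 + l(J(3)) = -11311 + 41 = -11270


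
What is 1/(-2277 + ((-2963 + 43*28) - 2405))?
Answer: -1/6441 ≈ -0.00015526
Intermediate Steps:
1/(-2277 + ((-2963 + 43*28) - 2405)) = 1/(-2277 + ((-2963 + 1204) - 2405)) = 1/(-2277 + (-1759 - 2405)) = 1/(-2277 - 4164) = 1/(-6441) = -1/6441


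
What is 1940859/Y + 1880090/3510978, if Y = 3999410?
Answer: 7166781998501/7020920261490 ≈ 1.0208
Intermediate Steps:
1940859/Y + 1880090/3510978 = 1940859/3999410 + 1880090/3510978 = 1940859*(1/3999410) + 1880090*(1/3510978) = 1940859/3999410 + 940045/1755489 = 7166781998501/7020920261490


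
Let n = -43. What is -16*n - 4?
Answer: 684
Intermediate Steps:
-16*n - 4 = -16*(-43) - 4 = 688 - 4 = 684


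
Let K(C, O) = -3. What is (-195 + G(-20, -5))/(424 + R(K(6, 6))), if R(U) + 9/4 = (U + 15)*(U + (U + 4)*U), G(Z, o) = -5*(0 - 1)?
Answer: -760/1399 ≈ -0.54325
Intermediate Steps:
G(Z, o) = 5 (G(Z, o) = -5*(-1) = 5)
R(U) = -9/4 + (15 + U)*(U + U*(4 + U)) (R(U) = -9/4 + (U + 15)*(U + (U + 4)*U) = -9/4 + (15 + U)*(U + (4 + U)*U) = -9/4 + (15 + U)*(U + U*(4 + U)))
(-195 + G(-20, -5))/(424 + R(K(6, 6))) = (-195 + 5)/(424 + (-9/4 + (-3)**3 + 20*(-3)**2 + 75*(-3))) = -190/(424 + (-9/4 - 27 + 20*9 - 225)) = -190/(424 + (-9/4 - 27 + 180 - 225)) = -190/(424 - 297/4) = -190/1399/4 = -190*4/1399 = -760/1399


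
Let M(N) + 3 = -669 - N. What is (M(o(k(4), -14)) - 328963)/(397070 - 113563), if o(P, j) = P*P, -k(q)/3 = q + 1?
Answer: -329860/283507 ≈ -1.1635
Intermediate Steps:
k(q) = -3 - 3*q (k(q) = -3*(q + 1) = -3*(1 + q) = -3 - 3*q)
o(P, j) = P²
M(N) = -672 - N (M(N) = -3 + (-669 - N) = -672 - N)
(M(o(k(4), -14)) - 328963)/(397070 - 113563) = ((-672 - (-3 - 3*4)²) - 328963)/(397070 - 113563) = ((-672 - (-3 - 12)²) - 328963)/283507 = ((-672 - 1*(-15)²) - 328963)*(1/283507) = ((-672 - 1*225) - 328963)*(1/283507) = ((-672 - 225) - 328963)*(1/283507) = (-897 - 328963)*(1/283507) = -329860*1/283507 = -329860/283507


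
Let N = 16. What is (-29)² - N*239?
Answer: -2983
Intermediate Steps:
(-29)² - N*239 = (-29)² - 1*16*239 = 841 - 16*239 = 841 - 3824 = -2983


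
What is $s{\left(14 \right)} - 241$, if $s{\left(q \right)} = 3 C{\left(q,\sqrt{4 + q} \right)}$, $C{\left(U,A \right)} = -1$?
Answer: $-244$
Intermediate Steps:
$s{\left(q \right)} = -3$ ($s{\left(q \right)} = 3 \left(-1\right) = -3$)
$s{\left(14 \right)} - 241 = -3 - 241 = -244$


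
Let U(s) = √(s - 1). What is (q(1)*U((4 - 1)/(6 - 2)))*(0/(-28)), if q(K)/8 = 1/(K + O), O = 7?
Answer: 0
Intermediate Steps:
U(s) = √(-1 + s)
q(K) = 8/(7 + K) (q(K) = 8/(K + 7) = 8/(7 + K))
(q(1)*U((4 - 1)/(6 - 2)))*(0/(-28)) = ((8/(7 + 1))*√(-1 + (4 - 1)/(6 - 2)))*(0/(-28)) = ((8/8)*√(-1 + 3/4))*(0*(-1/28)) = ((8*(⅛))*√(-1 + 3*(¼)))*0 = (1*√(-1 + ¾))*0 = (1*√(-¼))*0 = (1*(I/2))*0 = (I/2)*0 = 0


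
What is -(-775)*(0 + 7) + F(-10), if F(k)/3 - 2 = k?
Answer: 5401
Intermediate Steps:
F(k) = 6 + 3*k
-(-775)*(0 + 7) + F(-10) = -(-775)*(0 + 7) + (6 + 3*(-10)) = -(-775)*7 + (6 - 30) = -155*(-35) - 24 = 5425 - 24 = 5401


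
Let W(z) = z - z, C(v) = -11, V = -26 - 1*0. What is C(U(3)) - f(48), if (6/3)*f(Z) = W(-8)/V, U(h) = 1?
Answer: -11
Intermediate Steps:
V = -26 (V = -26 + 0 = -26)
W(z) = 0
f(Z) = 0 (f(Z) = (0/(-26))/2 = (0*(-1/26))/2 = (½)*0 = 0)
C(U(3)) - f(48) = -11 - 1*0 = -11 + 0 = -11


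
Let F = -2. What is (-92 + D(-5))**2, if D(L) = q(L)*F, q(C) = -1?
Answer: 8100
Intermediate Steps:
D(L) = 2 (D(L) = -1*(-2) = 2)
(-92 + D(-5))**2 = (-92 + 2)**2 = (-90)**2 = 8100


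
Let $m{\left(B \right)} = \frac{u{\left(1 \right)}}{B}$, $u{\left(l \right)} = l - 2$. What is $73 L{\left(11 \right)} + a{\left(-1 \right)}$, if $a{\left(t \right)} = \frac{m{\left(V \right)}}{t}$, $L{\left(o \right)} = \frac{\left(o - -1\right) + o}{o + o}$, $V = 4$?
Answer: $\frac{3369}{44} \approx 76.568$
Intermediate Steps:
$u{\left(l \right)} = -2 + l$ ($u{\left(l \right)} = l - 2 = -2 + l$)
$m{\left(B \right)} = - \frac{1}{B}$ ($m{\left(B \right)} = \frac{-2 + 1}{B} = - \frac{1}{B}$)
$L{\left(o \right)} = \frac{1 + 2 o}{2 o}$ ($L{\left(o \right)} = \frac{\left(o + 1\right) + o}{2 o} = \left(\left(1 + o\right) + o\right) \frac{1}{2 o} = \left(1 + 2 o\right) \frac{1}{2 o} = \frac{1 + 2 o}{2 o}$)
$a{\left(t \right)} = - \frac{1}{4 t}$ ($a{\left(t \right)} = \frac{\left(-1\right) \frac{1}{4}}{t} = - \frac{1}{4 t}$)
$73 L{\left(11 \right)} + a{\left(-1 \right)} = 73 \frac{\frac{1}{2} + 11}{11} - \frac{1}{4 \left(-1\right)} = 73 \cdot \frac{1}{11} \cdot \frac{23}{2} - - \frac{1}{4} = 73 \cdot \frac{23}{22} + \frac{1}{4} = \frac{1679}{22} + \frac{1}{4} = \frac{3369}{44}$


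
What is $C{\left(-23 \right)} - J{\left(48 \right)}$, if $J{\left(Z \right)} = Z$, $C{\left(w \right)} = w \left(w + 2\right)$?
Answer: $435$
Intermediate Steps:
$C{\left(w \right)} = w \left(2 + w\right)$
$C{\left(-23 \right)} - J{\left(48 \right)} = - 23 \left(2 - 23\right) - 48 = \left(-23\right) \left(-21\right) - 48 = 483 - 48 = 435$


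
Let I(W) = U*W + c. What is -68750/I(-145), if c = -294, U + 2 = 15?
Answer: 68750/2179 ≈ 31.551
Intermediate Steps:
U = 13 (U = -2 + 15 = 13)
I(W) = -294 + 13*W (I(W) = 13*W - 294 = -294 + 13*W)
-68750/I(-145) = -68750/(-294 + 13*(-145)) = -68750/(-294 - 1885) = -68750/(-2179) = -68750*(-1/2179) = 68750/2179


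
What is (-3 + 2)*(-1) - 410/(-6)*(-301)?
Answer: -61702/3 ≈ -20567.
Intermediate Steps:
(-3 + 2)*(-1) - 410/(-6)*(-301) = -1*(-1) - 410*(-⅙)*(-301) = 1 + (205/3)*(-301) = 1 - 61705/3 = -61702/3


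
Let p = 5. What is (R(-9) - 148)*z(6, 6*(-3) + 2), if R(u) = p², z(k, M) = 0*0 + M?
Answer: 1968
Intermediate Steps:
z(k, M) = M (z(k, M) = 0 + M = M)
R(u) = 25 (R(u) = 5² = 25)
(R(-9) - 148)*z(6, 6*(-3) + 2) = (25 - 148)*(6*(-3) + 2) = -123*(-18 + 2) = -123*(-16) = 1968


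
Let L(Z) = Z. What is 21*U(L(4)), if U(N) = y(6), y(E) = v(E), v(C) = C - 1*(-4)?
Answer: 210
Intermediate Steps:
v(C) = 4 + C (v(C) = C + 4 = 4 + C)
y(E) = 4 + E
U(N) = 10 (U(N) = 4 + 6 = 10)
21*U(L(4)) = 21*10 = 210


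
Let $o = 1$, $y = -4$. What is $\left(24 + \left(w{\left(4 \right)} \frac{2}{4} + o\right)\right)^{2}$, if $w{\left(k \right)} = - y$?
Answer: $729$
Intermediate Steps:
$w{\left(k \right)} = 4$ ($w{\left(k \right)} = \left(-1\right) \left(-4\right) = 4$)
$\left(24 + \left(w{\left(4 \right)} \frac{2}{4} + o\right)\right)^{2} = \left(24 + \left(4 \cdot \frac{2}{4} + 1\right)\right)^{2} = \left(24 + \left(4 \cdot 2 \cdot \frac{1}{4} + 1\right)\right)^{2} = \left(24 + \left(4 \cdot \frac{1}{2} + 1\right)\right)^{2} = \left(24 + \left(2 + 1\right)\right)^{2} = \left(24 + 3\right)^{2} = 27^{2} = 729$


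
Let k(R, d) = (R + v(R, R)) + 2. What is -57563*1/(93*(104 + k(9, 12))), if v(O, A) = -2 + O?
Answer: -57563/11346 ≈ -5.0734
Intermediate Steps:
k(R, d) = 2*R (k(R, d) = (R + (-2 + R)) + 2 = (-2 + 2*R) + 2 = 2*R)
-57563*1/(93*(104 + k(9, 12))) = -57563*1/(93*(104 + 2*9)) = -57563*1/(93*(104 + 18)) = -57563/(93*122) = -57563/11346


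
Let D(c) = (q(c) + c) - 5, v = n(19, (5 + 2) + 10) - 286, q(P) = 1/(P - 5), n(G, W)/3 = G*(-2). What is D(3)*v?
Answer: 1000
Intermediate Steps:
n(G, W) = -6*G (n(G, W) = 3*(G*(-2)) = 3*(-2*G) = -6*G)
q(P) = 1/(-5 + P)
v = -400 (v = -6*19 - 286 = -114 - 286 = -400)
D(c) = -5 + c + 1/(-5 + c) (D(c) = (1/(-5 + c) + c) - 5 = (c + 1/(-5 + c)) - 5 = -5 + c + 1/(-5 + c))
D(3)*v = (-5 + 3 + 1/(-5 + 3))*(-400) = (-5 + 3 + 1/(-2))*(-400) = (-5 + 3 - 1/2)*(-400) = -5/2*(-400) = 1000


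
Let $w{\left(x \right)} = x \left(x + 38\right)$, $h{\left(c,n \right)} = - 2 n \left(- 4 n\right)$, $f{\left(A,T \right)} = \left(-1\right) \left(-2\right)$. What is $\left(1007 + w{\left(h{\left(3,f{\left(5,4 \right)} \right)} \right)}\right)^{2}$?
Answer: $10543009$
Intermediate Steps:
$f{\left(A,T \right)} = 2$
$h{\left(c,n \right)} = 8 n^{2}$
$w{\left(x \right)} = x \left(38 + x\right)$
$\left(1007 + w{\left(h{\left(3,f{\left(5,4 \right)} \right)} \right)}\right)^{2} = \left(1007 + 8 \cdot 2^{2} \left(38 + 8 \cdot 2^{2}\right)\right)^{2} = \left(1007 + 8 \cdot 4 \left(38 + 8 \cdot 4\right)\right)^{2} = \left(1007 + 32 \left(38 + 32\right)\right)^{2} = \left(1007 + 32 \cdot 70\right)^{2} = \left(1007 + 2240\right)^{2} = 3247^{2} = 10543009$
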